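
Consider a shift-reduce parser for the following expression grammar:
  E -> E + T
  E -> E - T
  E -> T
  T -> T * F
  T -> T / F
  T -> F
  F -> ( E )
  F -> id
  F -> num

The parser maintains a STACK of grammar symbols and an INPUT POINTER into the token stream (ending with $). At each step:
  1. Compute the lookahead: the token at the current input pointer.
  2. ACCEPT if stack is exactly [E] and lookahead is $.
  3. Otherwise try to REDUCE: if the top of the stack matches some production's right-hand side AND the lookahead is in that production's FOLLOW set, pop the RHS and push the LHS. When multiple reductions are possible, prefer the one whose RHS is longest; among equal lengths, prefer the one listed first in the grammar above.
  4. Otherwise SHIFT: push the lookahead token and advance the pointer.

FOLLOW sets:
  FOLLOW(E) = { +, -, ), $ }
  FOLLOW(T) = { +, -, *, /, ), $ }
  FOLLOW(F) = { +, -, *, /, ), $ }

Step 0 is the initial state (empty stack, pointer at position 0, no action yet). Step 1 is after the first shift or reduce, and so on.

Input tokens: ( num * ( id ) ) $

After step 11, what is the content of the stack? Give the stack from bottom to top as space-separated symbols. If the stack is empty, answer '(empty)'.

Step 1: shift (. Stack=[(] ptr=1 lookahead=num remaining=[num * ( id ) ) $]
Step 2: shift num. Stack=[( num] ptr=2 lookahead=* remaining=[* ( id ) ) $]
Step 3: reduce F->num. Stack=[( F] ptr=2 lookahead=* remaining=[* ( id ) ) $]
Step 4: reduce T->F. Stack=[( T] ptr=2 lookahead=* remaining=[* ( id ) ) $]
Step 5: shift *. Stack=[( T *] ptr=3 lookahead=( remaining=[( id ) ) $]
Step 6: shift (. Stack=[( T * (] ptr=4 lookahead=id remaining=[id ) ) $]
Step 7: shift id. Stack=[( T * ( id] ptr=5 lookahead=) remaining=[) ) $]
Step 8: reduce F->id. Stack=[( T * ( F] ptr=5 lookahead=) remaining=[) ) $]
Step 9: reduce T->F. Stack=[( T * ( T] ptr=5 lookahead=) remaining=[) ) $]
Step 10: reduce E->T. Stack=[( T * ( E] ptr=5 lookahead=) remaining=[) ) $]
Step 11: shift ). Stack=[( T * ( E )] ptr=6 lookahead=) remaining=[) $]

Answer: ( T * ( E )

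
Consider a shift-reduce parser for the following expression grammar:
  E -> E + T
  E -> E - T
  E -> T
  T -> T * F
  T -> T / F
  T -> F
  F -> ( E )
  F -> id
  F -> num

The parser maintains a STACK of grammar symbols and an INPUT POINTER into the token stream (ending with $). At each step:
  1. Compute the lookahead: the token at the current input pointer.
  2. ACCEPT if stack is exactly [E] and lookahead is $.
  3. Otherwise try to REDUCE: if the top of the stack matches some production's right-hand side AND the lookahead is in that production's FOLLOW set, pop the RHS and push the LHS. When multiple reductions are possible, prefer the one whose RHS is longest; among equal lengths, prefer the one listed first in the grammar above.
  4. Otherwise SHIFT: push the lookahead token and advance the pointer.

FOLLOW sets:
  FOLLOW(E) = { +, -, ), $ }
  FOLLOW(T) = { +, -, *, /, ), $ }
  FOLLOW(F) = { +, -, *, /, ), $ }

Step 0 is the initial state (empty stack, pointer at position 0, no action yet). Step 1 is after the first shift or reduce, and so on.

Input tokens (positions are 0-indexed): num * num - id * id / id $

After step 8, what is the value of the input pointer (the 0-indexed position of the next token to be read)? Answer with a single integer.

Step 1: shift num. Stack=[num] ptr=1 lookahead=* remaining=[* num - id * id / id $]
Step 2: reduce F->num. Stack=[F] ptr=1 lookahead=* remaining=[* num - id * id / id $]
Step 3: reduce T->F. Stack=[T] ptr=1 lookahead=* remaining=[* num - id * id / id $]
Step 4: shift *. Stack=[T *] ptr=2 lookahead=num remaining=[num - id * id / id $]
Step 5: shift num. Stack=[T * num] ptr=3 lookahead=- remaining=[- id * id / id $]
Step 6: reduce F->num. Stack=[T * F] ptr=3 lookahead=- remaining=[- id * id / id $]
Step 7: reduce T->T * F. Stack=[T] ptr=3 lookahead=- remaining=[- id * id / id $]
Step 8: reduce E->T. Stack=[E] ptr=3 lookahead=- remaining=[- id * id / id $]

Answer: 3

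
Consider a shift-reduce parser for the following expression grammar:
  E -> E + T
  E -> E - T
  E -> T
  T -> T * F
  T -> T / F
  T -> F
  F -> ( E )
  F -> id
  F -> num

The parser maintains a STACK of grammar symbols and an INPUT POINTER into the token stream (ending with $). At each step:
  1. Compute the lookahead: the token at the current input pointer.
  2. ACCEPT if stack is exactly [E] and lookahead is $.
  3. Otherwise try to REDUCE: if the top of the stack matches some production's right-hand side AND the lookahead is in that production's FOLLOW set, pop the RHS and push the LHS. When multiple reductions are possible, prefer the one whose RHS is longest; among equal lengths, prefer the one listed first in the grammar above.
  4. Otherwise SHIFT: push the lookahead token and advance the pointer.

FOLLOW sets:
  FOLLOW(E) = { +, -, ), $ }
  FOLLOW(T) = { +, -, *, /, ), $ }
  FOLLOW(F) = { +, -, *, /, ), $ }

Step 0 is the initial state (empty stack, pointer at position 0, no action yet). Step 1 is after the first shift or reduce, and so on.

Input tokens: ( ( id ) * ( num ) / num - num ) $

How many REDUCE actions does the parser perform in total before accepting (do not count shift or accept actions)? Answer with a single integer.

Answer: 19

Derivation:
Step 1: shift (. Stack=[(] ptr=1 lookahead=( remaining=[( id ) * ( num ) / num - num ) $]
Step 2: shift (. Stack=[( (] ptr=2 lookahead=id remaining=[id ) * ( num ) / num - num ) $]
Step 3: shift id. Stack=[( ( id] ptr=3 lookahead=) remaining=[) * ( num ) / num - num ) $]
Step 4: reduce F->id. Stack=[( ( F] ptr=3 lookahead=) remaining=[) * ( num ) / num - num ) $]
Step 5: reduce T->F. Stack=[( ( T] ptr=3 lookahead=) remaining=[) * ( num ) / num - num ) $]
Step 6: reduce E->T. Stack=[( ( E] ptr=3 lookahead=) remaining=[) * ( num ) / num - num ) $]
Step 7: shift ). Stack=[( ( E )] ptr=4 lookahead=* remaining=[* ( num ) / num - num ) $]
Step 8: reduce F->( E ). Stack=[( F] ptr=4 lookahead=* remaining=[* ( num ) / num - num ) $]
Step 9: reduce T->F. Stack=[( T] ptr=4 lookahead=* remaining=[* ( num ) / num - num ) $]
Step 10: shift *. Stack=[( T *] ptr=5 lookahead=( remaining=[( num ) / num - num ) $]
Step 11: shift (. Stack=[( T * (] ptr=6 lookahead=num remaining=[num ) / num - num ) $]
Step 12: shift num. Stack=[( T * ( num] ptr=7 lookahead=) remaining=[) / num - num ) $]
Step 13: reduce F->num. Stack=[( T * ( F] ptr=7 lookahead=) remaining=[) / num - num ) $]
Step 14: reduce T->F. Stack=[( T * ( T] ptr=7 lookahead=) remaining=[) / num - num ) $]
Step 15: reduce E->T. Stack=[( T * ( E] ptr=7 lookahead=) remaining=[) / num - num ) $]
Step 16: shift ). Stack=[( T * ( E )] ptr=8 lookahead=/ remaining=[/ num - num ) $]
Step 17: reduce F->( E ). Stack=[( T * F] ptr=8 lookahead=/ remaining=[/ num - num ) $]
Step 18: reduce T->T * F. Stack=[( T] ptr=8 lookahead=/ remaining=[/ num - num ) $]
Step 19: shift /. Stack=[( T /] ptr=9 lookahead=num remaining=[num - num ) $]
Step 20: shift num. Stack=[( T / num] ptr=10 lookahead=- remaining=[- num ) $]
Step 21: reduce F->num. Stack=[( T / F] ptr=10 lookahead=- remaining=[- num ) $]
Step 22: reduce T->T / F. Stack=[( T] ptr=10 lookahead=- remaining=[- num ) $]
Step 23: reduce E->T. Stack=[( E] ptr=10 lookahead=- remaining=[- num ) $]
Step 24: shift -. Stack=[( E -] ptr=11 lookahead=num remaining=[num ) $]
Step 25: shift num. Stack=[( E - num] ptr=12 lookahead=) remaining=[) $]
Step 26: reduce F->num. Stack=[( E - F] ptr=12 lookahead=) remaining=[) $]
Step 27: reduce T->F. Stack=[( E - T] ptr=12 lookahead=) remaining=[) $]
Step 28: reduce E->E - T. Stack=[( E] ptr=12 lookahead=) remaining=[) $]
Step 29: shift ). Stack=[( E )] ptr=13 lookahead=$ remaining=[$]
Step 30: reduce F->( E ). Stack=[F] ptr=13 lookahead=$ remaining=[$]
Step 31: reduce T->F. Stack=[T] ptr=13 lookahead=$ remaining=[$]
Step 32: reduce E->T. Stack=[E] ptr=13 lookahead=$ remaining=[$]
Step 33: accept. Stack=[E] ptr=13 lookahead=$ remaining=[$]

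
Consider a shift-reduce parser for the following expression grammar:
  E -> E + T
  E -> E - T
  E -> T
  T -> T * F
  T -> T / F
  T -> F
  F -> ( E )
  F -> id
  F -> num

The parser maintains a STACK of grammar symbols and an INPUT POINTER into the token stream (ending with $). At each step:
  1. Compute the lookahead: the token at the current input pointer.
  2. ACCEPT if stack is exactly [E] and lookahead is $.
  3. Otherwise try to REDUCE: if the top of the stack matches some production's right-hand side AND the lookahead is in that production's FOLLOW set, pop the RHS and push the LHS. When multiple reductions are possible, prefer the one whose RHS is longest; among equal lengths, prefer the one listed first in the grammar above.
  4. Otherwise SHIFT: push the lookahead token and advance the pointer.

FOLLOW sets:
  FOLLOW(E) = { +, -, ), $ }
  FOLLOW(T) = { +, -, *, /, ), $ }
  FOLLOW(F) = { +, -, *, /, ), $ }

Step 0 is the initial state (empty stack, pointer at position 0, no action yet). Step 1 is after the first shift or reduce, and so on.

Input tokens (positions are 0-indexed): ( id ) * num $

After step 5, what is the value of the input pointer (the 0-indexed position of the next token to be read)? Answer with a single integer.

Answer: 2

Derivation:
Step 1: shift (. Stack=[(] ptr=1 lookahead=id remaining=[id ) * num $]
Step 2: shift id. Stack=[( id] ptr=2 lookahead=) remaining=[) * num $]
Step 3: reduce F->id. Stack=[( F] ptr=2 lookahead=) remaining=[) * num $]
Step 4: reduce T->F. Stack=[( T] ptr=2 lookahead=) remaining=[) * num $]
Step 5: reduce E->T. Stack=[( E] ptr=2 lookahead=) remaining=[) * num $]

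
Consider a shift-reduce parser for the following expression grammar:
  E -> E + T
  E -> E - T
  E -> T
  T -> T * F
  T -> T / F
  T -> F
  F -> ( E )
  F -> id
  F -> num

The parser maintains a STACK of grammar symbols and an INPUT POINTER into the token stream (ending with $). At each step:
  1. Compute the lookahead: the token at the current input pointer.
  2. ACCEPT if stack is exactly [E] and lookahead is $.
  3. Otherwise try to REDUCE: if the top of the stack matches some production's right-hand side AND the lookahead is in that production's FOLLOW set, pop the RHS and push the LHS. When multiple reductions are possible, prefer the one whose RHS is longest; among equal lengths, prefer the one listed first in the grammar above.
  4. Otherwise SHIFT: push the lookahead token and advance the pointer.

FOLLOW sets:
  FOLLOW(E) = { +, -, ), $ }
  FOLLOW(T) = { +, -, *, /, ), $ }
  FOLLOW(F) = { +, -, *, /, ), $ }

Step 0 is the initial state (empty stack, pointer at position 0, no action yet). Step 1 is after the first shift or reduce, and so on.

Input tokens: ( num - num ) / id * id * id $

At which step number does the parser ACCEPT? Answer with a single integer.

Step 1: shift (. Stack=[(] ptr=1 lookahead=num remaining=[num - num ) / id * id * id $]
Step 2: shift num. Stack=[( num] ptr=2 lookahead=- remaining=[- num ) / id * id * id $]
Step 3: reduce F->num. Stack=[( F] ptr=2 lookahead=- remaining=[- num ) / id * id * id $]
Step 4: reduce T->F. Stack=[( T] ptr=2 lookahead=- remaining=[- num ) / id * id * id $]
Step 5: reduce E->T. Stack=[( E] ptr=2 lookahead=- remaining=[- num ) / id * id * id $]
Step 6: shift -. Stack=[( E -] ptr=3 lookahead=num remaining=[num ) / id * id * id $]
Step 7: shift num. Stack=[( E - num] ptr=4 lookahead=) remaining=[) / id * id * id $]
Step 8: reduce F->num. Stack=[( E - F] ptr=4 lookahead=) remaining=[) / id * id * id $]
Step 9: reduce T->F. Stack=[( E - T] ptr=4 lookahead=) remaining=[) / id * id * id $]
Step 10: reduce E->E - T. Stack=[( E] ptr=4 lookahead=) remaining=[) / id * id * id $]
Step 11: shift ). Stack=[( E )] ptr=5 lookahead=/ remaining=[/ id * id * id $]
Step 12: reduce F->( E ). Stack=[F] ptr=5 lookahead=/ remaining=[/ id * id * id $]
Step 13: reduce T->F. Stack=[T] ptr=5 lookahead=/ remaining=[/ id * id * id $]
Step 14: shift /. Stack=[T /] ptr=6 lookahead=id remaining=[id * id * id $]
Step 15: shift id. Stack=[T / id] ptr=7 lookahead=* remaining=[* id * id $]
Step 16: reduce F->id. Stack=[T / F] ptr=7 lookahead=* remaining=[* id * id $]
Step 17: reduce T->T / F. Stack=[T] ptr=7 lookahead=* remaining=[* id * id $]
Step 18: shift *. Stack=[T *] ptr=8 lookahead=id remaining=[id * id $]
Step 19: shift id. Stack=[T * id] ptr=9 lookahead=* remaining=[* id $]
Step 20: reduce F->id. Stack=[T * F] ptr=9 lookahead=* remaining=[* id $]
Step 21: reduce T->T * F. Stack=[T] ptr=9 lookahead=* remaining=[* id $]
Step 22: shift *. Stack=[T *] ptr=10 lookahead=id remaining=[id $]
Step 23: shift id. Stack=[T * id] ptr=11 lookahead=$ remaining=[$]
Step 24: reduce F->id. Stack=[T * F] ptr=11 lookahead=$ remaining=[$]
Step 25: reduce T->T * F. Stack=[T] ptr=11 lookahead=$ remaining=[$]
Step 26: reduce E->T. Stack=[E] ptr=11 lookahead=$ remaining=[$]
Step 27: accept. Stack=[E] ptr=11 lookahead=$ remaining=[$]

Answer: 27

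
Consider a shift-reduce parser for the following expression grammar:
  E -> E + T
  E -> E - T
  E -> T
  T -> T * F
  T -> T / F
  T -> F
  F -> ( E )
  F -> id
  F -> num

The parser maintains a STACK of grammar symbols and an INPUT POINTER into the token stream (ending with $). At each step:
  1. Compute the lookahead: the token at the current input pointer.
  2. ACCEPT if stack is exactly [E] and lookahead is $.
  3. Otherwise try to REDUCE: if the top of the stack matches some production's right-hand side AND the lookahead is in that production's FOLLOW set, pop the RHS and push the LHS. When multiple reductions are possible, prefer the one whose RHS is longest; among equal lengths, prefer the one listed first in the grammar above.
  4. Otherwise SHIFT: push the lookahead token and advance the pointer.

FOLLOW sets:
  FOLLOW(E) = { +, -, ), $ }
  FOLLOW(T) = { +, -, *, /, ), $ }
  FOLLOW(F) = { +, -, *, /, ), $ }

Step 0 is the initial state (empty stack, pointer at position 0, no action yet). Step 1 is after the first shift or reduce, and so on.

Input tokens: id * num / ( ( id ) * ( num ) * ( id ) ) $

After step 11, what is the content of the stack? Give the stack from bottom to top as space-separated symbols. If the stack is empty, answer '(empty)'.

Step 1: shift id. Stack=[id] ptr=1 lookahead=* remaining=[* num / ( ( id ) * ( num ) * ( id ) ) $]
Step 2: reduce F->id. Stack=[F] ptr=1 lookahead=* remaining=[* num / ( ( id ) * ( num ) * ( id ) ) $]
Step 3: reduce T->F. Stack=[T] ptr=1 lookahead=* remaining=[* num / ( ( id ) * ( num ) * ( id ) ) $]
Step 4: shift *. Stack=[T *] ptr=2 lookahead=num remaining=[num / ( ( id ) * ( num ) * ( id ) ) $]
Step 5: shift num. Stack=[T * num] ptr=3 lookahead=/ remaining=[/ ( ( id ) * ( num ) * ( id ) ) $]
Step 6: reduce F->num. Stack=[T * F] ptr=3 lookahead=/ remaining=[/ ( ( id ) * ( num ) * ( id ) ) $]
Step 7: reduce T->T * F. Stack=[T] ptr=3 lookahead=/ remaining=[/ ( ( id ) * ( num ) * ( id ) ) $]
Step 8: shift /. Stack=[T /] ptr=4 lookahead=( remaining=[( ( id ) * ( num ) * ( id ) ) $]
Step 9: shift (. Stack=[T / (] ptr=5 lookahead=( remaining=[( id ) * ( num ) * ( id ) ) $]
Step 10: shift (. Stack=[T / ( (] ptr=6 lookahead=id remaining=[id ) * ( num ) * ( id ) ) $]
Step 11: shift id. Stack=[T / ( ( id] ptr=7 lookahead=) remaining=[) * ( num ) * ( id ) ) $]

Answer: T / ( ( id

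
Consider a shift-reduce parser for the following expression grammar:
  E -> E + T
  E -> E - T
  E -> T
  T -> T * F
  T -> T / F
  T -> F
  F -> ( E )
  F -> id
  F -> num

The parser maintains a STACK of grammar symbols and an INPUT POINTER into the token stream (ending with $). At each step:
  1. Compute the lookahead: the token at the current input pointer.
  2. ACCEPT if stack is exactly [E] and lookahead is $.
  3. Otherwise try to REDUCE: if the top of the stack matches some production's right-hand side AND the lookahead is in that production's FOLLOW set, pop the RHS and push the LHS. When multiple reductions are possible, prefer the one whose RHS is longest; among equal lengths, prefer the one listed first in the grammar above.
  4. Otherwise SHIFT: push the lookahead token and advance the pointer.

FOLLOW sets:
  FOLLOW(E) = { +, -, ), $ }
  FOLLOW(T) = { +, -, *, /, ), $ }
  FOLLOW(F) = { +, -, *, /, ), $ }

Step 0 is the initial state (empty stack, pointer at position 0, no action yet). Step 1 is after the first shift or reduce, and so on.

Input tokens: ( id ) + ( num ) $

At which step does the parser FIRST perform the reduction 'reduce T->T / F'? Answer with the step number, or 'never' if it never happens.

Step 1: shift (. Stack=[(] ptr=1 lookahead=id remaining=[id ) + ( num ) $]
Step 2: shift id. Stack=[( id] ptr=2 lookahead=) remaining=[) + ( num ) $]
Step 3: reduce F->id. Stack=[( F] ptr=2 lookahead=) remaining=[) + ( num ) $]
Step 4: reduce T->F. Stack=[( T] ptr=2 lookahead=) remaining=[) + ( num ) $]
Step 5: reduce E->T. Stack=[( E] ptr=2 lookahead=) remaining=[) + ( num ) $]
Step 6: shift ). Stack=[( E )] ptr=3 lookahead=+ remaining=[+ ( num ) $]
Step 7: reduce F->( E ). Stack=[F] ptr=3 lookahead=+ remaining=[+ ( num ) $]
Step 8: reduce T->F. Stack=[T] ptr=3 lookahead=+ remaining=[+ ( num ) $]
Step 9: reduce E->T. Stack=[E] ptr=3 lookahead=+ remaining=[+ ( num ) $]
Step 10: shift +. Stack=[E +] ptr=4 lookahead=( remaining=[( num ) $]
Step 11: shift (. Stack=[E + (] ptr=5 lookahead=num remaining=[num ) $]
Step 12: shift num. Stack=[E + ( num] ptr=6 lookahead=) remaining=[) $]
Step 13: reduce F->num. Stack=[E + ( F] ptr=6 lookahead=) remaining=[) $]
Step 14: reduce T->F. Stack=[E + ( T] ptr=6 lookahead=) remaining=[) $]
Step 15: reduce E->T. Stack=[E + ( E] ptr=6 lookahead=) remaining=[) $]
Step 16: shift ). Stack=[E + ( E )] ptr=7 lookahead=$ remaining=[$]
Step 17: reduce F->( E ). Stack=[E + F] ptr=7 lookahead=$ remaining=[$]
Step 18: reduce T->F. Stack=[E + T] ptr=7 lookahead=$ remaining=[$]
Step 19: reduce E->E + T. Stack=[E] ptr=7 lookahead=$ remaining=[$]
Step 20: accept. Stack=[E] ptr=7 lookahead=$ remaining=[$]

Answer: never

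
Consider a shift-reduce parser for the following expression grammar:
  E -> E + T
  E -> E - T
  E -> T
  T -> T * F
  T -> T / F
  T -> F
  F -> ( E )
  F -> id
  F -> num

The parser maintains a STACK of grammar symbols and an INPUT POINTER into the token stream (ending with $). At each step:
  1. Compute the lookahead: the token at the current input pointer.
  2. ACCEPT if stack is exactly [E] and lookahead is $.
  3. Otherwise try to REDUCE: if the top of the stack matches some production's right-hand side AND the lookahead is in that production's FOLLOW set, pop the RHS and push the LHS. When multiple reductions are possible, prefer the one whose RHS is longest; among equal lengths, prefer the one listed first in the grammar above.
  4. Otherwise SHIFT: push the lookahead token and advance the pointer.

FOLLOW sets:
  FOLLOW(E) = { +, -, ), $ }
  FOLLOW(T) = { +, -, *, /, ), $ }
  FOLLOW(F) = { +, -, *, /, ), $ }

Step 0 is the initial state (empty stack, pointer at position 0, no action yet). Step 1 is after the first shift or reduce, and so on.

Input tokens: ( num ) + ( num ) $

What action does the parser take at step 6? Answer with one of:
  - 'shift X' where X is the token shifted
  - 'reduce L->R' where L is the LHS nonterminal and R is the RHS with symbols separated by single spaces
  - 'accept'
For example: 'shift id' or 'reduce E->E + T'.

Step 1: shift (. Stack=[(] ptr=1 lookahead=num remaining=[num ) + ( num ) $]
Step 2: shift num. Stack=[( num] ptr=2 lookahead=) remaining=[) + ( num ) $]
Step 3: reduce F->num. Stack=[( F] ptr=2 lookahead=) remaining=[) + ( num ) $]
Step 4: reduce T->F. Stack=[( T] ptr=2 lookahead=) remaining=[) + ( num ) $]
Step 5: reduce E->T. Stack=[( E] ptr=2 lookahead=) remaining=[) + ( num ) $]
Step 6: shift ). Stack=[( E )] ptr=3 lookahead=+ remaining=[+ ( num ) $]

Answer: shift )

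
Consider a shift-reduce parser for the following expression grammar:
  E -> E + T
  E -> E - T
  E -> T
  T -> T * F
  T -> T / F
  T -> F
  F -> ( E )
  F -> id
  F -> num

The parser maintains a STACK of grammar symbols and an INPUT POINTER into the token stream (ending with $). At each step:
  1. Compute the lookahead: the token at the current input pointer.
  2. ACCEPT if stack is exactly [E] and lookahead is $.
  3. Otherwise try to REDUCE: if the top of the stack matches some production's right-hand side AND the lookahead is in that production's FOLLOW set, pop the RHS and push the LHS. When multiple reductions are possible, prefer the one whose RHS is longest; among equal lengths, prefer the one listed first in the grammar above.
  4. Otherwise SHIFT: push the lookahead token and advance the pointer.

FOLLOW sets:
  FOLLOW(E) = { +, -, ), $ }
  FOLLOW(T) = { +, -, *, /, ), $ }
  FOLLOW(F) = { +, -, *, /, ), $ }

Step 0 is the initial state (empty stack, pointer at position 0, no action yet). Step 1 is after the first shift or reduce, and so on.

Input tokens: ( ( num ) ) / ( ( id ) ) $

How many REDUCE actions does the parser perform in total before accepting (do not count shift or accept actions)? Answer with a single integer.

Step 1: shift (. Stack=[(] ptr=1 lookahead=( remaining=[( num ) ) / ( ( id ) ) $]
Step 2: shift (. Stack=[( (] ptr=2 lookahead=num remaining=[num ) ) / ( ( id ) ) $]
Step 3: shift num. Stack=[( ( num] ptr=3 lookahead=) remaining=[) ) / ( ( id ) ) $]
Step 4: reduce F->num. Stack=[( ( F] ptr=3 lookahead=) remaining=[) ) / ( ( id ) ) $]
Step 5: reduce T->F. Stack=[( ( T] ptr=3 lookahead=) remaining=[) ) / ( ( id ) ) $]
Step 6: reduce E->T. Stack=[( ( E] ptr=3 lookahead=) remaining=[) ) / ( ( id ) ) $]
Step 7: shift ). Stack=[( ( E )] ptr=4 lookahead=) remaining=[) / ( ( id ) ) $]
Step 8: reduce F->( E ). Stack=[( F] ptr=4 lookahead=) remaining=[) / ( ( id ) ) $]
Step 9: reduce T->F. Stack=[( T] ptr=4 lookahead=) remaining=[) / ( ( id ) ) $]
Step 10: reduce E->T. Stack=[( E] ptr=4 lookahead=) remaining=[) / ( ( id ) ) $]
Step 11: shift ). Stack=[( E )] ptr=5 lookahead=/ remaining=[/ ( ( id ) ) $]
Step 12: reduce F->( E ). Stack=[F] ptr=5 lookahead=/ remaining=[/ ( ( id ) ) $]
Step 13: reduce T->F. Stack=[T] ptr=5 lookahead=/ remaining=[/ ( ( id ) ) $]
Step 14: shift /. Stack=[T /] ptr=6 lookahead=( remaining=[( ( id ) ) $]
Step 15: shift (. Stack=[T / (] ptr=7 lookahead=( remaining=[( id ) ) $]
Step 16: shift (. Stack=[T / ( (] ptr=8 lookahead=id remaining=[id ) ) $]
Step 17: shift id. Stack=[T / ( ( id] ptr=9 lookahead=) remaining=[) ) $]
Step 18: reduce F->id. Stack=[T / ( ( F] ptr=9 lookahead=) remaining=[) ) $]
Step 19: reduce T->F. Stack=[T / ( ( T] ptr=9 lookahead=) remaining=[) ) $]
Step 20: reduce E->T. Stack=[T / ( ( E] ptr=9 lookahead=) remaining=[) ) $]
Step 21: shift ). Stack=[T / ( ( E )] ptr=10 lookahead=) remaining=[) $]
Step 22: reduce F->( E ). Stack=[T / ( F] ptr=10 lookahead=) remaining=[) $]
Step 23: reduce T->F. Stack=[T / ( T] ptr=10 lookahead=) remaining=[) $]
Step 24: reduce E->T. Stack=[T / ( E] ptr=10 lookahead=) remaining=[) $]
Step 25: shift ). Stack=[T / ( E )] ptr=11 lookahead=$ remaining=[$]
Step 26: reduce F->( E ). Stack=[T / F] ptr=11 lookahead=$ remaining=[$]
Step 27: reduce T->T / F. Stack=[T] ptr=11 lookahead=$ remaining=[$]
Step 28: reduce E->T. Stack=[E] ptr=11 lookahead=$ remaining=[$]
Step 29: accept. Stack=[E] ptr=11 lookahead=$ remaining=[$]

Answer: 17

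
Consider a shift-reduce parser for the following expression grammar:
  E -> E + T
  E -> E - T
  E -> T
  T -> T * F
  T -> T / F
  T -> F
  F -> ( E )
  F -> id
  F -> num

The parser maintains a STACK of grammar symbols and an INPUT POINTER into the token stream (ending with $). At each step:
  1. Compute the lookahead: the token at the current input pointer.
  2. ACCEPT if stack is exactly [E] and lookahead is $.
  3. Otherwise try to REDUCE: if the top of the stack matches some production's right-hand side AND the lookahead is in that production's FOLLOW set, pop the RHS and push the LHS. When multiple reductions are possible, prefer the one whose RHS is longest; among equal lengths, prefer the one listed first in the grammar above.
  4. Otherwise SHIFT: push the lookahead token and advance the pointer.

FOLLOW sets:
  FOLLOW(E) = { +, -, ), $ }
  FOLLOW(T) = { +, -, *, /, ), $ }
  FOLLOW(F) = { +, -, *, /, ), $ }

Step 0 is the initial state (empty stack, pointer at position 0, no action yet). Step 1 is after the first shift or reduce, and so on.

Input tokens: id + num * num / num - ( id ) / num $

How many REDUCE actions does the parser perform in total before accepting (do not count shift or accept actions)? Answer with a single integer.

Answer: 18

Derivation:
Step 1: shift id. Stack=[id] ptr=1 lookahead=+ remaining=[+ num * num / num - ( id ) / num $]
Step 2: reduce F->id. Stack=[F] ptr=1 lookahead=+ remaining=[+ num * num / num - ( id ) / num $]
Step 3: reduce T->F. Stack=[T] ptr=1 lookahead=+ remaining=[+ num * num / num - ( id ) / num $]
Step 4: reduce E->T. Stack=[E] ptr=1 lookahead=+ remaining=[+ num * num / num - ( id ) / num $]
Step 5: shift +. Stack=[E +] ptr=2 lookahead=num remaining=[num * num / num - ( id ) / num $]
Step 6: shift num. Stack=[E + num] ptr=3 lookahead=* remaining=[* num / num - ( id ) / num $]
Step 7: reduce F->num. Stack=[E + F] ptr=3 lookahead=* remaining=[* num / num - ( id ) / num $]
Step 8: reduce T->F. Stack=[E + T] ptr=3 lookahead=* remaining=[* num / num - ( id ) / num $]
Step 9: shift *. Stack=[E + T *] ptr=4 lookahead=num remaining=[num / num - ( id ) / num $]
Step 10: shift num. Stack=[E + T * num] ptr=5 lookahead=/ remaining=[/ num - ( id ) / num $]
Step 11: reduce F->num. Stack=[E + T * F] ptr=5 lookahead=/ remaining=[/ num - ( id ) / num $]
Step 12: reduce T->T * F. Stack=[E + T] ptr=5 lookahead=/ remaining=[/ num - ( id ) / num $]
Step 13: shift /. Stack=[E + T /] ptr=6 lookahead=num remaining=[num - ( id ) / num $]
Step 14: shift num. Stack=[E + T / num] ptr=7 lookahead=- remaining=[- ( id ) / num $]
Step 15: reduce F->num. Stack=[E + T / F] ptr=7 lookahead=- remaining=[- ( id ) / num $]
Step 16: reduce T->T / F. Stack=[E + T] ptr=7 lookahead=- remaining=[- ( id ) / num $]
Step 17: reduce E->E + T. Stack=[E] ptr=7 lookahead=- remaining=[- ( id ) / num $]
Step 18: shift -. Stack=[E -] ptr=8 lookahead=( remaining=[( id ) / num $]
Step 19: shift (. Stack=[E - (] ptr=9 lookahead=id remaining=[id ) / num $]
Step 20: shift id. Stack=[E - ( id] ptr=10 lookahead=) remaining=[) / num $]
Step 21: reduce F->id. Stack=[E - ( F] ptr=10 lookahead=) remaining=[) / num $]
Step 22: reduce T->F. Stack=[E - ( T] ptr=10 lookahead=) remaining=[) / num $]
Step 23: reduce E->T. Stack=[E - ( E] ptr=10 lookahead=) remaining=[) / num $]
Step 24: shift ). Stack=[E - ( E )] ptr=11 lookahead=/ remaining=[/ num $]
Step 25: reduce F->( E ). Stack=[E - F] ptr=11 lookahead=/ remaining=[/ num $]
Step 26: reduce T->F. Stack=[E - T] ptr=11 lookahead=/ remaining=[/ num $]
Step 27: shift /. Stack=[E - T /] ptr=12 lookahead=num remaining=[num $]
Step 28: shift num. Stack=[E - T / num] ptr=13 lookahead=$ remaining=[$]
Step 29: reduce F->num. Stack=[E - T / F] ptr=13 lookahead=$ remaining=[$]
Step 30: reduce T->T / F. Stack=[E - T] ptr=13 lookahead=$ remaining=[$]
Step 31: reduce E->E - T. Stack=[E] ptr=13 lookahead=$ remaining=[$]
Step 32: accept. Stack=[E] ptr=13 lookahead=$ remaining=[$]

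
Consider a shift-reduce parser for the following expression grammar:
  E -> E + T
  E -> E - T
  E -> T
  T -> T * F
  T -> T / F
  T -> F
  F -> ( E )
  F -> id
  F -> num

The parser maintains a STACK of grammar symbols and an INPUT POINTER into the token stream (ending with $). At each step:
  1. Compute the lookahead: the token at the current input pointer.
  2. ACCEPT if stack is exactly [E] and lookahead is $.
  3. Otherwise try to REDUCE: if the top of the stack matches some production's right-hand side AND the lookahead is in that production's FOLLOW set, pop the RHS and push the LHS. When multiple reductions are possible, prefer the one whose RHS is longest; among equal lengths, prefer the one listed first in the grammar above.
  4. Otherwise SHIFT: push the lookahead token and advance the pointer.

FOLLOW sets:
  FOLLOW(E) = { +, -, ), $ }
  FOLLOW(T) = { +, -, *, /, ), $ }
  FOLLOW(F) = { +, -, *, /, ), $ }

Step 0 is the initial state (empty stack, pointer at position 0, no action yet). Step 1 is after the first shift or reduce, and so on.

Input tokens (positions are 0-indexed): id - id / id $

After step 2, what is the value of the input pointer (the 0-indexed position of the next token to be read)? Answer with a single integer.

Answer: 1

Derivation:
Step 1: shift id. Stack=[id] ptr=1 lookahead=- remaining=[- id / id $]
Step 2: reduce F->id. Stack=[F] ptr=1 lookahead=- remaining=[- id / id $]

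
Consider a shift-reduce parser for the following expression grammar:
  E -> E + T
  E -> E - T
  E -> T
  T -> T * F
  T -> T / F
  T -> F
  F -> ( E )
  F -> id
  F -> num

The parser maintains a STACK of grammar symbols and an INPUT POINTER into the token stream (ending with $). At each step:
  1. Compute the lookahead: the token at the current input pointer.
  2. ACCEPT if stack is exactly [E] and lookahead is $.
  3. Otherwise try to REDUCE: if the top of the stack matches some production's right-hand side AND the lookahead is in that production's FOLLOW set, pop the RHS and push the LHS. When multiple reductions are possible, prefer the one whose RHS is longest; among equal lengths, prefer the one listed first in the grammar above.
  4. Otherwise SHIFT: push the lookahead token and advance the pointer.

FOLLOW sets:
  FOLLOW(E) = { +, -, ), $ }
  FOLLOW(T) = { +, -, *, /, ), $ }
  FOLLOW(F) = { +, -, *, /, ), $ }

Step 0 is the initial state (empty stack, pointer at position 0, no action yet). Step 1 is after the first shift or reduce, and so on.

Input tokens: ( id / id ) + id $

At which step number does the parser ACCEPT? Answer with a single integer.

Answer: 19

Derivation:
Step 1: shift (. Stack=[(] ptr=1 lookahead=id remaining=[id / id ) + id $]
Step 2: shift id. Stack=[( id] ptr=2 lookahead=/ remaining=[/ id ) + id $]
Step 3: reduce F->id. Stack=[( F] ptr=2 lookahead=/ remaining=[/ id ) + id $]
Step 4: reduce T->F. Stack=[( T] ptr=2 lookahead=/ remaining=[/ id ) + id $]
Step 5: shift /. Stack=[( T /] ptr=3 lookahead=id remaining=[id ) + id $]
Step 6: shift id. Stack=[( T / id] ptr=4 lookahead=) remaining=[) + id $]
Step 7: reduce F->id. Stack=[( T / F] ptr=4 lookahead=) remaining=[) + id $]
Step 8: reduce T->T / F. Stack=[( T] ptr=4 lookahead=) remaining=[) + id $]
Step 9: reduce E->T. Stack=[( E] ptr=4 lookahead=) remaining=[) + id $]
Step 10: shift ). Stack=[( E )] ptr=5 lookahead=+ remaining=[+ id $]
Step 11: reduce F->( E ). Stack=[F] ptr=5 lookahead=+ remaining=[+ id $]
Step 12: reduce T->F. Stack=[T] ptr=5 lookahead=+ remaining=[+ id $]
Step 13: reduce E->T. Stack=[E] ptr=5 lookahead=+ remaining=[+ id $]
Step 14: shift +. Stack=[E +] ptr=6 lookahead=id remaining=[id $]
Step 15: shift id. Stack=[E + id] ptr=7 lookahead=$ remaining=[$]
Step 16: reduce F->id. Stack=[E + F] ptr=7 lookahead=$ remaining=[$]
Step 17: reduce T->F. Stack=[E + T] ptr=7 lookahead=$ remaining=[$]
Step 18: reduce E->E + T. Stack=[E] ptr=7 lookahead=$ remaining=[$]
Step 19: accept. Stack=[E] ptr=7 lookahead=$ remaining=[$]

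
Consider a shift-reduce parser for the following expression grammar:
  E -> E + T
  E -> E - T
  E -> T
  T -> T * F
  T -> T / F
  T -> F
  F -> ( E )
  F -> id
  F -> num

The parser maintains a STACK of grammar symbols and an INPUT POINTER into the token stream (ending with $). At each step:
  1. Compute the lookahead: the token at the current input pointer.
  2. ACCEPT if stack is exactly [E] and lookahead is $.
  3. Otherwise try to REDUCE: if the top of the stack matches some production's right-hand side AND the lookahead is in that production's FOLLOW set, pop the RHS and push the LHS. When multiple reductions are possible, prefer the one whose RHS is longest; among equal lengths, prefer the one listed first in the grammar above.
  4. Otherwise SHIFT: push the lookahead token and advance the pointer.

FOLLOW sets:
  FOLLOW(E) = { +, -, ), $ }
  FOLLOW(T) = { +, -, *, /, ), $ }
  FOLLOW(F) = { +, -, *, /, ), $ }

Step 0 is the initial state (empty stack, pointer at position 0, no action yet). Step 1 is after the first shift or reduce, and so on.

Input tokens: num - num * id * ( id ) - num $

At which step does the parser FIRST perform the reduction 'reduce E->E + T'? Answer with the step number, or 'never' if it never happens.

Answer: never

Derivation:
Step 1: shift num. Stack=[num] ptr=1 lookahead=- remaining=[- num * id * ( id ) - num $]
Step 2: reduce F->num. Stack=[F] ptr=1 lookahead=- remaining=[- num * id * ( id ) - num $]
Step 3: reduce T->F. Stack=[T] ptr=1 lookahead=- remaining=[- num * id * ( id ) - num $]
Step 4: reduce E->T. Stack=[E] ptr=1 lookahead=- remaining=[- num * id * ( id ) - num $]
Step 5: shift -. Stack=[E -] ptr=2 lookahead=num remaining=[num * id * ( id ) - num $]
Step 6: shift num. Stack=[E - num] ptr=3 lookahead=* remaining=[* id * ( id ) - num $]
Step 7: reduce F->num. Stack=[E - F] ptr=3 lookahead=* remaining=[* id * ( id ) - num $]
Step 8: reduce T->F. Stack=[E - T] ptr=3 lookahead=* remaining=[* id * ( id ) - num $]
Step 9: shift *. Stack=[E - T *] ptr=4 lookahead=id remaining=[id * ( id ) - num $]
Step 10: shift id. Stack=[E - T * id] ptr=5 lookahead=* remaining=[* ( id ) - num $]
Step 11: reduce F->id. Stack=[E - T * F] ptr=5 lookahead=* remaining=[* ( id ) - num $]
Step 12: reduce T->T * F. Stack=[E - T] ptr=5 lookahead=* remaining=[* ( id ) - num $]
Step 13: shift *. Stack=[E - T *] ptr=6 lookahead=( remaining=[( id ) - num $]
Step 14: shift (. Stack=[E - T * (] ptr=7 lookahead=id remaining=[id ) - num $]
Step 15: shift id. Stack=[E - T * ( id] ptr=8 lookahead=) remaining=[) - num $]
Step 16: reduce F->id. Stack=[E - T * ( F] ptr=8 lookahead=) remaining=[) - num $]
Step 17: reduce T->F. Stack=[E - T * ( T] ptr=8 lookahead=) remaining=[) - num $]
Step 18: reduce E->T. Stack=[E - T * ( E] ptr=8 lookahead=) remaining=[) - num $]
Step 19: shift ). Stack=[E - T * ( E )] ptr=9 lookahead=- remaining=[- num $]
Step 20: reduce F->( E ). Stack=[E - T * F] ptr=9 lookahead=- remaining=[- num $]
Step 21: reduce T->T * F. Stack=[E - T] ptr=9 lookahead=- remaining=[- num $]
Step 22: reduce E->E - T. Stack=[E] ptr=9 lookahead=- remaining=[- num $]
Step 23: shift -. Stack=[E -] ptr=10 lookahead=num remaining=[num $]
Step 24: shift num. Stack=[E - num] ptr=11 lookahead=$ remaining=[$]
Step 25: reduce F->num. Stack=[E - F] ptr=11 lookahead=$ remaining=[$]
Step 26: reduce T->F. Stack=[E - T] ptr=11 lookahead=$ remaining=[$]
Step 27: reduce E->E - T. Stack=[E] ptr=11 lookahead=$ remaining=[$]
Step 28: accept. Stack=[E] ptr=11 lookahead=$ remaining=[$]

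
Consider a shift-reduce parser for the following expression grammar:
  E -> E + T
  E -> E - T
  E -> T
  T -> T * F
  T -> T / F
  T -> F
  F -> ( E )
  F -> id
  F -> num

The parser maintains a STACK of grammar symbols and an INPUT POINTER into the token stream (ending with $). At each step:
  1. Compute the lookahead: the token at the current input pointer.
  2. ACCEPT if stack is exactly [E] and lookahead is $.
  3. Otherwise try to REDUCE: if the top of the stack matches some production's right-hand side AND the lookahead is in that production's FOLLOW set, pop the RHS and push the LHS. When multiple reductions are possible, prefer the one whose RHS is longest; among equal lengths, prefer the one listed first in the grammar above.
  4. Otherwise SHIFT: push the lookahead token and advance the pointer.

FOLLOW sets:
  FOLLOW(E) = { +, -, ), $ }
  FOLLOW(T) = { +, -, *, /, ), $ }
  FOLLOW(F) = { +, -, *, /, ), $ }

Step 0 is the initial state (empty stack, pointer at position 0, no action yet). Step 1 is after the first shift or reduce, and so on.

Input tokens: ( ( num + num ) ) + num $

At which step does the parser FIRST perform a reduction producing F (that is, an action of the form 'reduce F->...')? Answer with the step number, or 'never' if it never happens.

Answer: 4

Derivation:
Step 1: shift (. Stack=[(] ptr=1 lookahead=( remaining=[( num + num ) ) + num $]
Step 2: shift (. Stack=[( (] ptr=2 lookahead=num remaining=[num + num ) ) + num $]
Step 3: shift num. Stack=[( ( num] ptr=3 lookahead=+ remaining=[+ num ) ) + num $]
Step 4: reduce F->num. Stack=[( ( F] ptr=3 lookahead=+ remaining=[+ num ) ) + num $]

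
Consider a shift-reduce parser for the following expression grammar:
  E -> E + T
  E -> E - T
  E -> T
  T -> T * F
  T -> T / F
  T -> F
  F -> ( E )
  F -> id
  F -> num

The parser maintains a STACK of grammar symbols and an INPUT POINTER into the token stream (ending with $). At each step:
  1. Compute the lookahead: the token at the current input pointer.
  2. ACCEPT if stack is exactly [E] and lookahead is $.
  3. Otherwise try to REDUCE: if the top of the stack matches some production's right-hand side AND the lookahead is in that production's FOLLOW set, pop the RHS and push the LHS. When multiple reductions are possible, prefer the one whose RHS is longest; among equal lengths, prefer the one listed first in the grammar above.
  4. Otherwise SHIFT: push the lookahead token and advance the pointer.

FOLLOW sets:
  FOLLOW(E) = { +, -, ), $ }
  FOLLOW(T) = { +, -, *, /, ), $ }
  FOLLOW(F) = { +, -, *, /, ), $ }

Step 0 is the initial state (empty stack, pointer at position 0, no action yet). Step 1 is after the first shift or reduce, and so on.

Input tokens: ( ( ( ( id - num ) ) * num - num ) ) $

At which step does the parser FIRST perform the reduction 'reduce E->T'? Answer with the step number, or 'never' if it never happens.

Step 1: shift (. Stack=[(] ptr=1 lookahead=( remaining=[( ( ( id - num ) ) * num - num ) ) $]
Step 2: shift (. Stack=[( (] ptr=2 lookahead=( remaining=[( ( id - num ) ) * num - num ) ) $]
Step 3: shift (. Stack=[( ( (] ptr=3 lookahead=( remaining=[( id - num ) ) * num - num ) ) $]
Step 4: shift (. Stack=[( ( ( (] ptr=4 lookahead=id remaining=[id - num ) ) * num - num ) ) $]
Step 5: shift id. Stack=[( ( ( ( id] ptr=5 lookahead=- remaining=[- num ) ) * num - num ) ) $]
Step 6: reduce F->id. Stack=[( ( ( ( F] ptr=5 lookahead=- remaining=[- num ) ) * num - num ) ) $]
Step 7: reduce T->F. Stack=[( ( ( ( T] ptr=5 lookahead=- remaining=[- num ) ) * num - num ) ) $]
Step 8: reduce E->T. Stack=[( ( ( ( E] ptr=5 lookahead=- remaining=[- num ) ) * num - num ) ) $]

Answer: 8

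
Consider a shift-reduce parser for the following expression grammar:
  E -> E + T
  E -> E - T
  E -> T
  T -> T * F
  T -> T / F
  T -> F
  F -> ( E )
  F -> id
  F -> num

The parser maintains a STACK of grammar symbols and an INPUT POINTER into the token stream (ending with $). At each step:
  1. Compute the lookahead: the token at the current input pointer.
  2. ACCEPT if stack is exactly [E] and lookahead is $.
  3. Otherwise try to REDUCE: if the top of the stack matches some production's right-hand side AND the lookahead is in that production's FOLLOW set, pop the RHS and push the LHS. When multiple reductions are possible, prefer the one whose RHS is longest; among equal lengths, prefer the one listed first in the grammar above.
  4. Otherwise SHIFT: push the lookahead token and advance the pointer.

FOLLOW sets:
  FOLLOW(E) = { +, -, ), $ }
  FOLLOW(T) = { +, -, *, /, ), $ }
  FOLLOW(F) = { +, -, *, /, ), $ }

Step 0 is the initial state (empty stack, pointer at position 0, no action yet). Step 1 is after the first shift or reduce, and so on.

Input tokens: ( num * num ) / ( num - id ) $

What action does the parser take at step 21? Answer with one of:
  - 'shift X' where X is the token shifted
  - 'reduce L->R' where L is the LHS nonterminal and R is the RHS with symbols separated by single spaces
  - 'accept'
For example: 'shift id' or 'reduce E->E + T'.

Step 1: shift (. Stack=[(] ptr=1 lookahead=num remaining=[num * num ) / ( num - id ) $]
Step 2: shift num. Stack=[( num] ptr=2 lookahead=* remaining=[* num ) / ( num - id ) $]
Step 3: reduce F->num. Stack=[( F] ptr=2 lookahead=* remaining=[* num ) / ( num - id ) $]
Step 4: reduce T->F. Stack=[( T] ptr=2 lookahead=* remaining=[* num ) / ( num - id ) $]
Step 5: shift *. Stack=[( T *] ptr=3 lookahead=num remaining=[num ) / ( num - id ) $]
Step 6: shift num. Stack=[( T * num] ptr=4 lookahead=) remaining=[) / ( num - id ) $]
Step 7: reduce F->num. Stack=[( T * F] ptr=4 lookahead=) remaining=[) / ( num - id ) $]
Step 8: reduce T->T * F. Stack=[( T] ptr=4 lookahead=) remaining=[) / ( num - id ) $]
Step 9: reduce E->T. Stack=[( E] ptr=4 lookahead=) remaining=[) / ( num - id ) $]
Step 10: shift ). Stack=[( E )] ptr=5 lookahead=/ remaining=[/ ( num - id ) $]
Step 11: reduce F->( E ). Stack=[F] ptr=5 lookahead=/ remaining=[/ ( num - id ) $]
Step 12: reduce T->F. Stack=[T] ptr=5 lookahead=/ remaining=[/ ( num - id ) $]
Step 13: shift /. Stack=[T /] ptr=6 lookahead=( remaining=[( num - id ) $]
Step 14: shift (. Stack=[T / (] ptr=7 lookahead=num remaining=[num - id ) $]
Step 15: shift num. Stack=[T / ( num] ptr=8 lookahead=- remaining=[- id ) $]
Step 16: reduce F->num. Stack=[T / ( F] ptr=8 lookahead=- remaining=[- id ) $]
Step 17: reduce T->F. Stack=[T / ( T] ptr=8 lookahead=- remaining=[- id ) $]
Step 18: reduce E->T. Stack=[T / ( E] ptr=8 lookahead=- remaining=[- id ) $]
Step 19: shift -. Stack=[T / ( E -] ptr=9 lookahead=id remaining=[id ) $]
Step 20: shift id. Stack=[T / ( E - id] ptr=10 lookahead=) remaining=[) $]
Step 21: reduce F->id. Stack=[T / ( E - F] ptr=10 lookahead=) remaining=[) $]

Answer: reduce F->id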